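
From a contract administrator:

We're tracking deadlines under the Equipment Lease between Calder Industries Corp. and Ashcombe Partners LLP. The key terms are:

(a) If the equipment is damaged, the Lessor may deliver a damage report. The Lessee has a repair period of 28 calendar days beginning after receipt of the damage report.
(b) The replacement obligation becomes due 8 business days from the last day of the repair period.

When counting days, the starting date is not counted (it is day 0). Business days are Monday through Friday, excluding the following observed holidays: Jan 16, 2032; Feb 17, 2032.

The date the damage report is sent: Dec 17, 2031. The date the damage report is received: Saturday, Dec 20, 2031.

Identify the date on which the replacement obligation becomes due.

The last day of the repair period: Dec 20, 2031 + 28 days = Jan 17, 2032.
The date on which the replacement obligation becomes due: 8 business days after Saturday, Jan 17, 2032, skipping weekends — Jan 19, Jan 20, Jan 21, Jan 22, Jan 23, Jan 26, Jan 27, Jan 28 — lands on Wednesday, Jan 28, 2032.

Jan 28, 2032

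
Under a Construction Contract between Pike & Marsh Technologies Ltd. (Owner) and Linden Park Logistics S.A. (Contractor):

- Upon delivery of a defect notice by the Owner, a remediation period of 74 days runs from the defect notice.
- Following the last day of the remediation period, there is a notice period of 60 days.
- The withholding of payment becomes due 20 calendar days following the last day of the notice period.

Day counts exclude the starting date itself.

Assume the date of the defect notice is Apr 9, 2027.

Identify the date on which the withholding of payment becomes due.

The last day of the remediation period: Apr 9, 2027 + 74 days = Jun 22, 2027.
Adding 60 calendar days to Jun 22, 2027 gives Aug 21, 2027, which is the last day of the notice period.
The date on which the withholding of payment becomes due: 20 calendar days after Aug 21, 2027 is Sep 10, 2027.

Sep 10, 2027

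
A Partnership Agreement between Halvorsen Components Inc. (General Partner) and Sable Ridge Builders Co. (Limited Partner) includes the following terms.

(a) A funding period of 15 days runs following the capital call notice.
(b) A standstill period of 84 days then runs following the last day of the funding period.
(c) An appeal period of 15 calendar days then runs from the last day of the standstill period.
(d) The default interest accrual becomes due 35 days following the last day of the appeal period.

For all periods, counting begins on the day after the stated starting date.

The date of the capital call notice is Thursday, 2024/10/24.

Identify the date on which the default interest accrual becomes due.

2025/03/22

Adding 15 calendar days to 2024/10/24 gives 2024/11/08, which is the last day of the funding period.
The last day of the standstill period: 2024/11/08 + 84 days = 2025/01/31.
The last day of the appeal period: 2025/01/31 + 15 days = 2025/02/15.
The date on which the default interest accrual becomes due: 2025/02/15 + 35 days = 2025/03/22.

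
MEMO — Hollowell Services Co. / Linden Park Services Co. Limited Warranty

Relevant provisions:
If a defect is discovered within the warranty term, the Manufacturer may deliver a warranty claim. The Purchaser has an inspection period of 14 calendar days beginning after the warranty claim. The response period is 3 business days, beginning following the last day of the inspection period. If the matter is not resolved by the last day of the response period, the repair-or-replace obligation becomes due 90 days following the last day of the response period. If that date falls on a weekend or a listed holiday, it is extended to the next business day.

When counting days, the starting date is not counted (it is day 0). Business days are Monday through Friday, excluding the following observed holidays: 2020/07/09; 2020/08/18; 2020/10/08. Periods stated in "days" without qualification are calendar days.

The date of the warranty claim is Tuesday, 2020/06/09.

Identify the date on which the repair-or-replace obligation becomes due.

2020/09/24

Adding 14 calendar days to 2020/06/09 gives 2020/06/23, which is the last day of the inspection period.
The last day of the response period: 3 business days after Tuesday, 2020/06/23, skipping weekends — Jun 24, Jun 25, Jun 26 — lands on Friday, 2020/06/26.
Adding 90 calendar days to 2020/06/26 gives 2020/09/24, which is the date on which the repair-or-replace obligation becomes due. 2020/09/24 is a Thursday and is not a listed holiday, so no roll-forward applies.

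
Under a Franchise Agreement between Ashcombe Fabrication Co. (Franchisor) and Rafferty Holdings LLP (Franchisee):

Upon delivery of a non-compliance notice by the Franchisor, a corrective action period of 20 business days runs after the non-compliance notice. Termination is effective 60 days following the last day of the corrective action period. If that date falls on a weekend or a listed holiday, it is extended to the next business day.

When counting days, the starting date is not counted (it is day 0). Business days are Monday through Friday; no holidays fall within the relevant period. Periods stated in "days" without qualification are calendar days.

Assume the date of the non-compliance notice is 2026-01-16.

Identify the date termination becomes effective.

The last day of the corrective action period: counting 20 business days from Friday, 2026-01-16 (Jan 19, Jan 20, Jan 21, Jan 22, …, Feb 11, Feb 12, Feb 13, skipping weekends) reaches Friday, 2026-02-13.
The date termination becomes effective: 2026-02-13 + 60 days = 2026-04-14. 2026-04-14 is a Tuesday, so no roll-forward applies.

2026-04-14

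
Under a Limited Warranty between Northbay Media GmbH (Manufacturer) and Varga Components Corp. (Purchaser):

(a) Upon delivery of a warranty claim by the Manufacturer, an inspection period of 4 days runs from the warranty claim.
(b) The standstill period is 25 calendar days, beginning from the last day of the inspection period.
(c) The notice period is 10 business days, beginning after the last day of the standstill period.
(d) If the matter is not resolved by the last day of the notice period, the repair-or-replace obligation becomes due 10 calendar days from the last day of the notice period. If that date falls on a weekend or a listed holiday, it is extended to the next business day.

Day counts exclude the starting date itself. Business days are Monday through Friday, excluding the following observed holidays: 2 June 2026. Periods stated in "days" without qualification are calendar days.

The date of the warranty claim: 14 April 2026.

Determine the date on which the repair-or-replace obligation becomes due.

The last day of the inspection period: 4 calendar days after 14 April 2026 is 18 April 2026.
Adding 25 calendar days to 18 April 2026 gives 13 May 2026, which is the last day of the standstill period.
The last day of the notice period: 10 business days after Wednesday, 13 May 2026, skipping weekends — May 14, May 15, May 18, May 19, May 20, May 21, May 22, May 25, May 26, May 27 — lands on Wednesday, 27 May 2026.
The date on which the repair-or-replace obligation becomes due: 27 May 2026 + 10 days = 6 June 2026. That falls on a Saturday, so it rolls to the next business day, Monday, 8 June 2026.

8 June 2026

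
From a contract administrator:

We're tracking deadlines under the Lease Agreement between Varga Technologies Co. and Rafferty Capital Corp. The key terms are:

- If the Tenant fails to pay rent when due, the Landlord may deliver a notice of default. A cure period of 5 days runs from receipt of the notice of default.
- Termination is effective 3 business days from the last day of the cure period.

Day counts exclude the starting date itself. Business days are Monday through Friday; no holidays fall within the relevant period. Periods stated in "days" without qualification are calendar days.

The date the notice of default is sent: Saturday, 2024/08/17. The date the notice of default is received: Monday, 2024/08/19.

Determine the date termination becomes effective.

The last day of the cure period: 2024/08/19 + 5 days = 2024/08/24.
The date termination becomes effective: 3 business days after Saturday, 2024/08/24, skipping weekends — Aug 26, Aug 27, Aug 28 — lands on Wednesday, 2024/08/28.

2024/08/28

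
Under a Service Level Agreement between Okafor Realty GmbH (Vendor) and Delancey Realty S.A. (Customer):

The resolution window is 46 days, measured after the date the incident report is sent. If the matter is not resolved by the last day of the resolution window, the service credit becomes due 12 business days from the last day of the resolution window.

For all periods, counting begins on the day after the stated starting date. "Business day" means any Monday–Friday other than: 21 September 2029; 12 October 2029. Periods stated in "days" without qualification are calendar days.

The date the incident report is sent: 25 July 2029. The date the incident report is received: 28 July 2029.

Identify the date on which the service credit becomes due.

The last day of the resolution window: 25 July 2029 + 46 days = 9 September 2029.
From Sunday, 9 September 2029, 12 business days (Sep 10, Sep 11, Sep 12, Sep 13, …, Sep 24, Sep 25, Sep 26, skipping weekends and the listed holiday on Sep 21) brings us to Wednesday, 26 September 2029, which is the date on which the service credit becomes due.

26 September 2029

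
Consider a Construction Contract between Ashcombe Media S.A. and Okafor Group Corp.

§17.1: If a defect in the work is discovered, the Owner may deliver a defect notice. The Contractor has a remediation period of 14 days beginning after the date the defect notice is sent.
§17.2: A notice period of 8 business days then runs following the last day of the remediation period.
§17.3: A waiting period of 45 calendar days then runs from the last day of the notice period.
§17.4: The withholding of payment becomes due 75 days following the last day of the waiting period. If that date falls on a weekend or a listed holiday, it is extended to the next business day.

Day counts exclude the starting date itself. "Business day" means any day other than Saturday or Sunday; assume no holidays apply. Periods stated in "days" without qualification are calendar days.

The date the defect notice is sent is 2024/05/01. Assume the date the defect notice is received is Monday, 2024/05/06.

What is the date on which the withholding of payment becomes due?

2024/09/24

Adding 14 calendar days to 2024/05/01 gives 2024/05/15, which is the last day of the remediation period.
The last day of the notice period: 8 business days after Wednesday, 2024/05/15, skipping weekends — May 16, May 17, May 20, May 21, May 22, May 23, May 24, May 27 — lands on Monday, 2024/05/27.
The last day of the waiting period: 2024/05/27 + 45 days = 2024/07/11.
Adding 75 calendar days to 2024/07/11 gives 2024/09/24, which is the date on which the withholding of payment becomes due. 2024/09/24 is a Tuesday, so no roll-forward applies.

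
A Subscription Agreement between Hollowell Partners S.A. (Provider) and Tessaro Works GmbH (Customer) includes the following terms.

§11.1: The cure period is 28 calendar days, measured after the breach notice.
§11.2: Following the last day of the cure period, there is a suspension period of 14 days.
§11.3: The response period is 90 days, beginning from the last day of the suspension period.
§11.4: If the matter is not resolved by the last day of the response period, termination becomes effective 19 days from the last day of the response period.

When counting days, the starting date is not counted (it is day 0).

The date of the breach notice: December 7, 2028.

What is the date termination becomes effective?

The last day of the cure period: 28 calendar days after December 7, 2028 is January 4, 2029.
The last day of the suspension period: 14 calendar days after January 4, 2029 is January 18, 2029.
The last day of the response period: January 18, 2029 + 90 days = April 18, 2029.
Adding 19 calendar days to April 18, 2029 gives May 7, 2029, which is the date termination becomes effective.

May 7, 2029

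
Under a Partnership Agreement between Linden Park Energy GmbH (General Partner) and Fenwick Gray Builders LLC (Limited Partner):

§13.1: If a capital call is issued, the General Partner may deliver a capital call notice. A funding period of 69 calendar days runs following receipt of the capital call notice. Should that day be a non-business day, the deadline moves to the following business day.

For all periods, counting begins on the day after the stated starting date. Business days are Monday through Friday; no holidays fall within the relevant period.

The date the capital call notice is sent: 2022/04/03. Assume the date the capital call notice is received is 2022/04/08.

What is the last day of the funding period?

2022/06/16

The last day of the funding period: 69 calendar days after 2022/04/08 is 2022/06/16. 2022/06/16 is a Thursday, so no roll-forward applies.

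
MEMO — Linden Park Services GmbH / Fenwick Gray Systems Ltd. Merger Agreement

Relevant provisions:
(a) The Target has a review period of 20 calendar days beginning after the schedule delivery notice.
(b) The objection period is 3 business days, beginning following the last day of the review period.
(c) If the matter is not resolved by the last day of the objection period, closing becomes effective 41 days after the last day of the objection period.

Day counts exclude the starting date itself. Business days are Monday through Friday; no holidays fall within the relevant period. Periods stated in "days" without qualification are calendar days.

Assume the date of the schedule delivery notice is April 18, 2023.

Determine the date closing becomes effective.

Adding 20 calendar days to April 18, 2023 gives May 8, 2023, which is the last day of the review period.
The last day of the objection period: counting 3 business days from Monday, May 8, 2023 (May 9, May 10, May 11, skipping weekends) reaches Thursday, May 11, 2023.
Adding 41 calendar days to May 11, 2023 gives June 21, 2023, which is the date closing becomes effective.

June 21, 2023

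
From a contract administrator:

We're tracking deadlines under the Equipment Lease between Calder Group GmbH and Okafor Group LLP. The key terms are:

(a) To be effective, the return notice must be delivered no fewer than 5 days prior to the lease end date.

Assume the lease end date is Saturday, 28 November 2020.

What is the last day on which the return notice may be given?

Counting back 5 calendar days from 28 November 2020 gives 23 November 2020.

23 November 2020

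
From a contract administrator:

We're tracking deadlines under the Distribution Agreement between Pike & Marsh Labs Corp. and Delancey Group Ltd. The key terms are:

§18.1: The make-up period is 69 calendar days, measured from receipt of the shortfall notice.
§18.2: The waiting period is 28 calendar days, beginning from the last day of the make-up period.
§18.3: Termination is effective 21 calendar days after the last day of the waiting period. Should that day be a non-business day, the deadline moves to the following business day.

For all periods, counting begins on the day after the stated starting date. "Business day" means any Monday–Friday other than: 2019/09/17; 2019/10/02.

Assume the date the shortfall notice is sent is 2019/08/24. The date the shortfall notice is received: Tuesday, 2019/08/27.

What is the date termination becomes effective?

Adding 69 calendar days to 2019/08/27 gives 2019/11/04, which is the last day of the make-up period.
Adding 28 calendar days to 2019/11/04 gives 2019/12/02, which is the last day of the waiting period.
The date termination becomes effective: 21 calendar days after 2019/12/02 is 2019/12/23. 2019/12/23 is a Monday and is not a listed holiday, so no roll-forward applies.

2019/12/23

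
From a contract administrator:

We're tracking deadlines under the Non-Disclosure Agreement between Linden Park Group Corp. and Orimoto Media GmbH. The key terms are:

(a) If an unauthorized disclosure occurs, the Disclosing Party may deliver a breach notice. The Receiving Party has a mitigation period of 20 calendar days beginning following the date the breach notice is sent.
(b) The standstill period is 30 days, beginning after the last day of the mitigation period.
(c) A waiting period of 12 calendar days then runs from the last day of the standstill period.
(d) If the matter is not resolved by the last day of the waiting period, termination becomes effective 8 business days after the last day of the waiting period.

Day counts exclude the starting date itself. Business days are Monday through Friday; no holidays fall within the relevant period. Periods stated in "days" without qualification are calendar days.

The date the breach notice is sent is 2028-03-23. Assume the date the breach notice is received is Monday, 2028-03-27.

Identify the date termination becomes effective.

The last day of the mitigation period: 2028-03-23 + 20 days = 2028-04-12.
The last day of the standstill period: 2028-04-12 + 30 days = 2028-05-12.
The last day of the waiting period: 12 calendar days after 2028-05-12 is 2028-05-24.
The date termination becomes effective: 8 business days after Wednesday, 2028-05-24, skipping weekends — May 25, May 26, May 29, May 30, May 31, Jun 1, Jun 2, Jun 5 — lands on Monday, 2028-06-05.

2028-06-05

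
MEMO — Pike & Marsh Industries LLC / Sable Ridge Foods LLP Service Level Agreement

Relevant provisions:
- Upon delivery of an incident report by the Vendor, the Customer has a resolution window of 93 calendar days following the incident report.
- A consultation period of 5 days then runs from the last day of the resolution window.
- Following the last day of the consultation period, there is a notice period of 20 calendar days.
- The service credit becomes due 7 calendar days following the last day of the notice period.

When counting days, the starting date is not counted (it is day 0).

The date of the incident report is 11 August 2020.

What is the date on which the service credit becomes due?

The last day of the resolution window: 93 calendar days after 11 August 2020 is 12 November 2020.
Adding 5 calendar days to 12 November 2020 gives 17 November 2020, which is the last day of the consultation period.
The last day of the notice period: 20 calendar days after 17 November 2020 is 7 December 2020.
Adding 7 calendar days to 7 December 2020 gives 14 December 2020, which is the date on which the service credit becomes due.

14 December 2020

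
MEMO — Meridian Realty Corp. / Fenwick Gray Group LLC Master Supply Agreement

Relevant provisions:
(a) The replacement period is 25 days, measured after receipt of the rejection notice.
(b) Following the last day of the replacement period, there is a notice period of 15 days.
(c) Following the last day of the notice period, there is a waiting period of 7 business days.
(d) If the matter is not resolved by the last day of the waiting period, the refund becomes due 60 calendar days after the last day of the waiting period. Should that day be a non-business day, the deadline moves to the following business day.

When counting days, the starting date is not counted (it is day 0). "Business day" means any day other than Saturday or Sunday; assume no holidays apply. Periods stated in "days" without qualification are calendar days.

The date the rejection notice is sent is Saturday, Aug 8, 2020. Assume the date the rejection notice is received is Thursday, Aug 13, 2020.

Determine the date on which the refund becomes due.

Adding 25 calendar days to Aug 13, 2020 gives Sep 7, 2020, which is the last day of the replacement period.
The last day of the notice period: Sep 7, 2020 + 15 days = Sep 22, 2020.
The last day of the waiting period: counting 7 business days from Tuesday, Sep 22, 2020 (Sep 23, Sep 24, Sep 25, Sep 28, Sep 29, Sep 30, Oct 1, skipping weekends) reaches Thursday, Oct 1, 2020.
The date on which the refund becomes due: Oct 1, 2020 + 60 days = Nov 30, 2020. Nov 30, 2020 is a Monday, so no roll-forward applies.

Nov 30, 2020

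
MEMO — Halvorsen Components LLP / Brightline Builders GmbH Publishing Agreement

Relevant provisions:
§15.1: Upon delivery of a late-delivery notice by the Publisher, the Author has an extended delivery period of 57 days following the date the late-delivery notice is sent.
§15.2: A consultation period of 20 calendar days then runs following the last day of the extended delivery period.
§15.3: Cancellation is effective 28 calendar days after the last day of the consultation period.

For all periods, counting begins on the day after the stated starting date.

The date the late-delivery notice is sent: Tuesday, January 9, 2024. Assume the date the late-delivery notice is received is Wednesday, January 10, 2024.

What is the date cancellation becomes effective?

April 23, 2024

The last day of the extended delivery period: January 9, 2024 + 57 days = March 6, 2024.
The last day of the consultation period: 20 calendar days after March 6, 2024 is March 26, 2024.
The date cancellation becomes effective: March 26, 2024 + 28 days = April 23, 2024.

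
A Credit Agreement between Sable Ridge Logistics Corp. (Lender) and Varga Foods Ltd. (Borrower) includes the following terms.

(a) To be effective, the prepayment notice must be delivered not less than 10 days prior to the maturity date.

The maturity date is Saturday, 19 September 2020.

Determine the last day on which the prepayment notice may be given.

Counting back 10 calendar days from 19 September 2020 gives 9 September 2020.

9 September 2020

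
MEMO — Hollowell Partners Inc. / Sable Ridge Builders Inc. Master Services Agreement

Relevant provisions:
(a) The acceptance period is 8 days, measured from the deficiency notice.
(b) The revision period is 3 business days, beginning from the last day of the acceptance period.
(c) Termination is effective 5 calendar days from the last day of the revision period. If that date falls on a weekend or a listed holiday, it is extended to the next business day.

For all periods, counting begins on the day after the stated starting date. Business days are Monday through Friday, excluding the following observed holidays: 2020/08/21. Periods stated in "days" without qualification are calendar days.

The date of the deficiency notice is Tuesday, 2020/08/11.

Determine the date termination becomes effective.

2020/08/31

Adding 8 calendar days to 2020/08/11 gives 2020/08/19, which is the last day of the acceptance period.
The last day of the revision period: 3 business days after Wednesday, 2020/08/19, skipping weekends and the listed holiday on Aug 21 — Aug 20, Aug 24, Aug 25 — lands on Tuesday, 2020/08/25.
The date termination becomes effective: 5 calendar days after 2020/08/25 is 2020/08/30. That falls on a Sunday, so it rolls to the next business day, Monday, 2020/08/31.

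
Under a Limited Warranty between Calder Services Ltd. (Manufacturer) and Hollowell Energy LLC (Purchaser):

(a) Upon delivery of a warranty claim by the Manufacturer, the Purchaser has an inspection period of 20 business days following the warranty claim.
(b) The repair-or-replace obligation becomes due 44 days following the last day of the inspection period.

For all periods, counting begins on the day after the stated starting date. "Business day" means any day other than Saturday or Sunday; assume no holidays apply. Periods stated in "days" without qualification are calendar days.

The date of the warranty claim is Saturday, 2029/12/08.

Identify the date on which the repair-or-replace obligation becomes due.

From Saturday, 2029/12/08, 20 business days (Dec 10, Dec 11, Dec 12, Dec 13, …, Jan 2, Jan 3, Jan 4, skipping weekends) brings us to Friday, 2030/01/04, which is the last day of the inspection period.
The date on which the repair-or-replace obligation becomes due: 2030/01/04 + 44 days = 2030/02/17.

2030/02/17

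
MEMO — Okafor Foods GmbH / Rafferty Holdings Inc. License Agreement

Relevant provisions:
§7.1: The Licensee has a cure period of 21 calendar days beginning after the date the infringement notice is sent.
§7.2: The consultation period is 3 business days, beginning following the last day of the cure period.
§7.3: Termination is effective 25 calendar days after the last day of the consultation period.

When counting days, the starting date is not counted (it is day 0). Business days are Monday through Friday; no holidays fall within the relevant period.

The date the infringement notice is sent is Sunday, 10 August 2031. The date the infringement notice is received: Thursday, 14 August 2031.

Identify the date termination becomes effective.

28 September 2031

Adding 21 calendar days to 10 August 2031 gives 31 August 2031, which is the last day of the cure period.
From Sunday, 31 August 2031, 3 business days (Sep 1, Sep 2, Sep 3, skipping weekends) brings us to Wednesday, 3 September 2031, which is the last day of the consultation period.
Adding 25 calendar days to 3 September 2031 gives 28 September 2031, which is the date termination becomes effective.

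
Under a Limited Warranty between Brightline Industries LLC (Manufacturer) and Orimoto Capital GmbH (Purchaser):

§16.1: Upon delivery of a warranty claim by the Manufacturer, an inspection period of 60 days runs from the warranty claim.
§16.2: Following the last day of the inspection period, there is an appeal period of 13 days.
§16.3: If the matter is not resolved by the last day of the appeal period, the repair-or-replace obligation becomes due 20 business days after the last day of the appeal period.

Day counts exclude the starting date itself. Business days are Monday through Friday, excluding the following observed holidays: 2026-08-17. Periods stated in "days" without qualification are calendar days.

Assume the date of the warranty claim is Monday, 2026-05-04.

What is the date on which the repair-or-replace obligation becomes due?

The last day of the inspection period: 2026-05-04 + 60 days = 2026-07-03.
The last day of the appeal period: 2026-07-03 + 13 days = 2026-07-16.
From Thursday, 2026-07-16, 20 business days (Jul 17, Jul 20, Jul 21, Jul 22, …, Aug 11, Aug 12, Aug 13, skipping weekends) brings us to Thursday, 2026-08-13, which is the date on which the repair-or-replace obligation becomes due.

2026-08-13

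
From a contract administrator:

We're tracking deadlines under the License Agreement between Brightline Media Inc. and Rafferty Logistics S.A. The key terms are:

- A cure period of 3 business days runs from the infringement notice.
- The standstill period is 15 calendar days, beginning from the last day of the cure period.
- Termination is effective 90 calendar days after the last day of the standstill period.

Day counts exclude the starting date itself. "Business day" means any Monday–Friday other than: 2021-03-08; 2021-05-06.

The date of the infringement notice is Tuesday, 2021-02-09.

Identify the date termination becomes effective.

The last day of the cure period: counting 3 business days from Tuesday, 2021-02-09 (Feb 10, Feb 11, Feb 12, skipping weekends) reaches Friday, 2021-02-12.
The last day of the standstill period: 15 calendar days after 2021-02-12 is 2021-02-27.
Adding 90 calendar days to 2021-02-27 gives 2021-05-28, which is the date termination becomes effective.

2021-05-28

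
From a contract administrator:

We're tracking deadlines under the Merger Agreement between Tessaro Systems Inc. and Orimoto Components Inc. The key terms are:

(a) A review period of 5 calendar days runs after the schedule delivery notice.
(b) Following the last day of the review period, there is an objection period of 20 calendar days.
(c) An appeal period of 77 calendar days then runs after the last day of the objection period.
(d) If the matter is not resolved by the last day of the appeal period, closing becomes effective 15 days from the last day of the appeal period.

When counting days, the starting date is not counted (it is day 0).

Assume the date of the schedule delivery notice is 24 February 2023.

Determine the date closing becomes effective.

21 June 2023

The last day of the review period: 5 calendar days after 24 February 2023 is 1 March 2023.
The last day of the objection period: 20 calendar days after 1 March 2023 is 21 March 2023.
The last day of the appeal period: 77 calendar days after 21 March 2023 is 6 June 2023.
Adding 15 calendar days to 6 June 2023 gives 21 June 2023, which is the date closing becomes effective.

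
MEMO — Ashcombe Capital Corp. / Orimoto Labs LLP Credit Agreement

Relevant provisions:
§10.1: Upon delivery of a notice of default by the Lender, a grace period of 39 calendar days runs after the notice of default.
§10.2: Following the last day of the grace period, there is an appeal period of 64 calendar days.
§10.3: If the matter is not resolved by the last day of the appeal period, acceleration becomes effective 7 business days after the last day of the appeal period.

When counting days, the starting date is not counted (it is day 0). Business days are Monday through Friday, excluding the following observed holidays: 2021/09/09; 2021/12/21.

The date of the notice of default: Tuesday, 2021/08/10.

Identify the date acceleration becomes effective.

2021/11/30

The last day of the grace period: 39 calendar days after 2021/08/10 is 2021/09/18.
Adding 64 calendar days to 2021/09/18 gives 2021/11/21, which is the last day of the appeal period.
The date acceleration becomes effective: 7 business days after Sunday, 2021/11/21, skipping weekends — Nov 22, Nov 23, Nov 24, Nov 25, Nov 26, Nov 29, Nov 30 — lands on Tuesday, 2021/11/30.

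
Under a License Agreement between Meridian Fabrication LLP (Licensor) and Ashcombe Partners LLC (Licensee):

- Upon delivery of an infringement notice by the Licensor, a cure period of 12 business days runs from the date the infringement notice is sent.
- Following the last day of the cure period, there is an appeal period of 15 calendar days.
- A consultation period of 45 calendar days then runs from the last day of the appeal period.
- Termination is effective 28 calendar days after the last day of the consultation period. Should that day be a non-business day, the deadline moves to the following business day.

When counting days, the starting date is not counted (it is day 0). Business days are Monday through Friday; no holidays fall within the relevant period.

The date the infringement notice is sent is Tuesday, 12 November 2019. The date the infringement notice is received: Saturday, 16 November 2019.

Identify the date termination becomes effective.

24 February 2020

The last day of the cure period: counting 12 business days from Tuesday, 12 November 2019 (Nov 13, Nov 14, Nov 15, Nov 18, …, Nov 26, Nov 27, Nov 28, skipping weekends) reaches Thursday, 28 November 2019.
The last day of the appeal period: 15 calendar days after 28 November 2019 is 13 December 2019.
The last day of the consultation period: 13 December 2019 + 45 days = 27 January 2020.
The date termination becomes effective: 27 January 2020 + 28 days = 24 February 2020. 24 February 2020 is a Monday, so no roll-forward applies.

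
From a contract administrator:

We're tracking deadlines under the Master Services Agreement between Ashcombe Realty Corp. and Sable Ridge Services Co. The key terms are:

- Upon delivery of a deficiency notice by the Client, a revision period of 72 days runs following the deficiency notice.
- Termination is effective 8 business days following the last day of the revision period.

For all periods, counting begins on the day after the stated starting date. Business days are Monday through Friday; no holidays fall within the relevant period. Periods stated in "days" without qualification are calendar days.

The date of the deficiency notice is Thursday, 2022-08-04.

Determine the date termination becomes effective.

2022-10-26

The last day of the revision period: 2022-08-04 + 72 days = 2022-10-15.
The date termination becomes effective: 8 business days after Saturday, 2022-10-15, skipping weekends — Oct 17, Oct 18, Oct 19, Oct 20, Oct 21, Oct 24, Oct 25, Oct 26 — lands on Wednesday, 2022-10-26.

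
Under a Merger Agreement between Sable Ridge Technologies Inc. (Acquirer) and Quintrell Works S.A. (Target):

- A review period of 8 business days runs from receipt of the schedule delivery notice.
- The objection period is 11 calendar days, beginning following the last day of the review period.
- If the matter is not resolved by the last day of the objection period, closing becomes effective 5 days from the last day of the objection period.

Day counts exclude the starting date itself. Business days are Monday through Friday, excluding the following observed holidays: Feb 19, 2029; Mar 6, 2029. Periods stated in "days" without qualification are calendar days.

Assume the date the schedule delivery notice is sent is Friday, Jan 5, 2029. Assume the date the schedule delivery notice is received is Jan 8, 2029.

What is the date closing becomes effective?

Feb 3, 2029

The last day of the review period: counting 8 business days from Monday, Jan 8, 2029 (Jan 9, Jan 10, Jan 11, Jan 12, Jan 15, Jan 16, Jan 17, Jan 18, skipping weekends) reaches Thursday, Jan 18, 2029.
Adding 11 calendar days to Jan 18, 2029 gives Jan 29, 2029, which is the last day of the objection period.
Adding 5 calendar days to Jan 29, 2029 gives Feb 3, 2029, which is the date closing becomes effective.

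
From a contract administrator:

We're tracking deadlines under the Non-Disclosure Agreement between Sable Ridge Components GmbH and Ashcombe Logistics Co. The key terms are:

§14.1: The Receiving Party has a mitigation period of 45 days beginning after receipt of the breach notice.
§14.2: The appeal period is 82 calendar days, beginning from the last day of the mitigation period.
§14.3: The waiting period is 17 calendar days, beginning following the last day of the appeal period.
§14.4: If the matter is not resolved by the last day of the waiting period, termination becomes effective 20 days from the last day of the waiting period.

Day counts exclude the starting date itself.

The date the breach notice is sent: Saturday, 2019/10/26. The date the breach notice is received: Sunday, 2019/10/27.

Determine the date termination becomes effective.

2020/04/08

The last day of the mitigation period: 45 calendar days after 2019/10/27 is 2019/12/11.
The last day of the appeal period: 82 calendar days after 2019/12/11 is 2020/03/02.
The last day of the waiting period: 17 calendar days after 2020/03/02 is 2020/03/19.
The date termination becomes effective: 20 calendar days after 2020/03/19 is 2020/04/08.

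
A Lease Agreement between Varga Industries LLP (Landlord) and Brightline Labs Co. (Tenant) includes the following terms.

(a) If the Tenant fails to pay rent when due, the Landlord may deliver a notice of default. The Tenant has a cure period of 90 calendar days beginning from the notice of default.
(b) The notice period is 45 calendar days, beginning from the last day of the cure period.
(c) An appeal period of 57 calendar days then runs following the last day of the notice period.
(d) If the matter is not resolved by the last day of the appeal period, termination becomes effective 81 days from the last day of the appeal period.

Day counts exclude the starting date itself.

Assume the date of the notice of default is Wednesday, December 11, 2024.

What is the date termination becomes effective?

Adding 90 calendar days to December 11, 2024 gives March 11, 2025, which is the last day of the cure period.
Adding 45 calendar days to March 11, 2025 gives April 25, 2025, which is the last day of the notice period.
The last day of the appeal period: April 25, 2025 + 57 days = June 21, 2025.
Adding 81 calendar days to June 21, 2025 gives September 10, 2025, which is the date termination becomes effective.

September 10, 2025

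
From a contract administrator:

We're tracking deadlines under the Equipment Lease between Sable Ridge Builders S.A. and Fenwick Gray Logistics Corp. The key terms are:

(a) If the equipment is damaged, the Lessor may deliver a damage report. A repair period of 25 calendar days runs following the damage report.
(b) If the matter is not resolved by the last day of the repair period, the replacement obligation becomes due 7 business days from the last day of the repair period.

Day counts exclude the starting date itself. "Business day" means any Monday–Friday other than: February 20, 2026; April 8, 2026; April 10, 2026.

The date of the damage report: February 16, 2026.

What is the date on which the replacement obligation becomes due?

The last day of the repair period: 25 calendar days after February 16, 2026 is March 13, 2026.
The date on which the replacement obligation becomes due: 7 business days after Friday, March 13, 2026, skipping weekends — Mar 16, Mar 17, Mar 18, Mar 19, Mar 20, Mar 23, Mar 24 — lands on Tuesday, March 24, 2026.

March 24, 2026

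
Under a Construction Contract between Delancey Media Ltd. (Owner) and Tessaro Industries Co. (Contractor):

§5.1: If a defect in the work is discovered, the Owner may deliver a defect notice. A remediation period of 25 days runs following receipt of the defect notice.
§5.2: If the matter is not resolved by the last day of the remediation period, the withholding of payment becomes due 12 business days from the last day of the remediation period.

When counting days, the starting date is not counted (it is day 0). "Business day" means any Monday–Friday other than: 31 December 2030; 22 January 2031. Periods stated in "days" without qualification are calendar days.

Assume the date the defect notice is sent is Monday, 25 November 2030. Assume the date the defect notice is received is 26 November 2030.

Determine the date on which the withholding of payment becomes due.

8 January 2031

Adding 25 calendar days to 26 November 2030 gives 21 December 2030, which is the last day of the remediation period.
From Saturday, 21 December 2030, 12 business days (Dec 23, Dec 24, Dec 25, Dec 26, …, Jan 6, Jan 7, Jan 8, skipping weekends and the listed holiday on Dec 31) brings us to Wednesday, 8 January 2031, which is the date on which the withholding of payment becomes due.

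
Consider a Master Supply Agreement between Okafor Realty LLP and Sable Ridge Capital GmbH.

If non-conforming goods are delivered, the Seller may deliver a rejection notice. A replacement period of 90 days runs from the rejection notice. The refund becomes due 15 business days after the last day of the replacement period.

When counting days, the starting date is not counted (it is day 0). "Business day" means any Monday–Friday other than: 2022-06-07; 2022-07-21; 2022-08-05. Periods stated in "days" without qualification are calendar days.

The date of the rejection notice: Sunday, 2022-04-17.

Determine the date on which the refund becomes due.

Adding 90 calendar days to 2022-04-17 gives 2022-07-16, which is the last day of the replacement period.
The date on which the refund becomes due: 15 business days after Saturday, 2022-07-16, skipping weekends and the listed holidays on Jul 21, Aug 5 — Jul 18, Jul 19, Jul 20, Jul 22, …, Aug 4, Aug 8, Aug 9 — lands on Tuesday, 2022-08-09.

2022-08-09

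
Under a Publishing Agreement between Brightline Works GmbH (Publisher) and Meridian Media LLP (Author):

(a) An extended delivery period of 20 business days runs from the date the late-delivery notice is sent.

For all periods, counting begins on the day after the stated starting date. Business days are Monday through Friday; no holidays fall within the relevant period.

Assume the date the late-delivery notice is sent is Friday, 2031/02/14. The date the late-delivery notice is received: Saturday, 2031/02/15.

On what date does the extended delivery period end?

2031/03/14

From Friday, 2031/02/14, 20 business days (Feb 17, Feb 18, Feb 19, Feb 20, …, Mar 12, Mar 13, Mar 14, skipping weekends) brings us to Friday, 2031/03/14, which is the last day of the extended delivery period.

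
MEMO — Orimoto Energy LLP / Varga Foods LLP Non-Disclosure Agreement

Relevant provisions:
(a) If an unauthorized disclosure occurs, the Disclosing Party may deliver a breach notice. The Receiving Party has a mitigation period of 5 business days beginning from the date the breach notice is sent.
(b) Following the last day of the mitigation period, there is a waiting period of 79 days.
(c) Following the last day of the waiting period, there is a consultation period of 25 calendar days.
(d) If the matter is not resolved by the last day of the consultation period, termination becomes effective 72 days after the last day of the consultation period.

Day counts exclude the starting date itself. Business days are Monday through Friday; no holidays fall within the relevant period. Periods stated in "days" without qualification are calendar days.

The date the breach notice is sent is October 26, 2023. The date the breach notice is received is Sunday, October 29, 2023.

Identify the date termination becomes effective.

April 26, 2024

The last day of the mitigation period: 5 business days after Thursday, October 26, 2023, skipping weekends — Oct 27, Oct 30, Oct 31, Nov 1, Nov 2 — lands on Thursday, November 2, 2023.
Adding 79 calendar days to November 2, 2023 gives January 20, 2024, which is the last day of the waiting period.
The last day of the consultation period: January 20, 2024 + 25 days = February 14, 2024.
The date termination becomes effective: February 14, 2024 + 72 days = April 26, 2024.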